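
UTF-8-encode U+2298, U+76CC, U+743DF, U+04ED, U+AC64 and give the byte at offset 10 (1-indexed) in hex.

1-indexed offset 10 is 0-indexed offset 9.
U+2298 → 3-byte form E2 8A 98 at offsets 0–2.
U+76CC → 3-byte form E7 9B 8C at offsets 3–5.
U+743DF → 4-byte form F1 B4 8F 9F at offsets 6–9.
Offset 9 falls in char 3's range; it's byte 4 of F1 B4 8F 9F = 0x9F.

0x9F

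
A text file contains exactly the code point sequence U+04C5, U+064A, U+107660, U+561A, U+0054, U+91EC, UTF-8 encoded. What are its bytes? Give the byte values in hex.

D3 85 D9 8A F4 87 99 A0 E5 98 9A 54 E9 87 AC

U+04C5: 2-byte form → D3 85.
U+064A: 2-byte form → D9 8A.
U+107660: 4-byte form → F4 87 99 A0.
U+561A: 3-byte form → E5 98 9A.
U+0054: 1-byte form → 54.
U+91EC: 3-byte form → E9 87 AC.
Concatenated (15 bytes): D3 85 D9 8A F4 87 99 A0 E5 98 9A 54 E9 87 AC.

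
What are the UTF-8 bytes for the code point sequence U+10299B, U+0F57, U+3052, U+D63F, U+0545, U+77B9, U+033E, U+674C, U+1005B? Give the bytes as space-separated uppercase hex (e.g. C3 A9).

F4 82 A6 9B E0 BD 97 E3 81 92 ED 98 BF D5 85 E7 9E B9 CC BE E6 9D 8C F0 90 81 9B

U+10299B: 4-byte form → F4 82 A6 9B.
U+0F57: 3-byte form → E0 BD 97.
U+3052: 3-byte form → E3 81 92.
U+D63F: 3-byte form → ED 98 BF.
U+0545: 2-byte form → D5 85.
U+77B9: 3-byte form → E7 9E B9.
U+033E: 2-byte form → CC BE.
U+674C: 3-byte form → E6 9D 8C.
U+1005B: 4-byte form → F0 90 81 9B.
Concatenated (27 bytes): F4 82 A6 9B E0 BD 97 E3 81 92 ED 98 BF D5 85 E7 9E B9 CC BE E6 9D 8C F0 90 81 9B.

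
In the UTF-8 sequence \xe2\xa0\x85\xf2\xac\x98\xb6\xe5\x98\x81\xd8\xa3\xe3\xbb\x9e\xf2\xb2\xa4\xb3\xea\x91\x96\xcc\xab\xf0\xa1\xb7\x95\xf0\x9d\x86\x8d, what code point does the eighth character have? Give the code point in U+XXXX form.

Offset 0: leading byte 0xE2 = 11100010 → 3-byte char #1 = E2 A0 85.
Offset 3: leading byte 0xF2 = 11110010 → 4-byte char #2 = F2 AC 98 B6.
Offset 7: leading byte 0xE5 = 11100101 → 3-byte char #3 = E5 98 81.
Offset 10: leading byte 0xD8 = 11011000 → 2-byte char #4 = D8 A3.
Offset 12: leading byte 0xE3 = 11100011 → 3-byte char #5 = E3 BB 9E.
Offset 15: leading byte 0xF2 = 11110010 → 4-byte char #6 = F2 B2 A4 B3.
Offset 19: leading byte 0xEA = 11101010 → 3-byte char #7 = EA 91 96.
Offset 22: leading byte 0xCC = 11001100 → 2-byte char #8 = CC AB.
Leading byte 0xCC = 11001100 matches 110xxxxx → 2-byte sequence.
Byte 1: 0xCC = 11001100, payload 01100 (5 bits).
Byte 2: 0xAB = 10101011 (10xxxxxx ✓), payload 101011.
Concatenate: 01100101011 = 0x32B (11 bits → U+032B).

U+032B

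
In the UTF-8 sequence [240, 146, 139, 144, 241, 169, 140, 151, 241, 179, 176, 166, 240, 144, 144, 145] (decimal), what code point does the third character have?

Offset 0: leading byte 0xF0 = 11110000 → 4-byte char #1 = F0 92 8B 90.
Offset 4: leading byte 0xF1 = 11110001 → 4-byte char #2 = F1 A9 8C 97.
Offset 8: leading byte 0xF1 = 11110001 → 4-byte char #3 = F1 B3 B0 A6.
Leading byte 0xF1 = 11110001 matches 11110xxx → 4-byte sequence.
Byte 1: 0xF1 = 11110001, payload 001 (3 bits).
Byte 2: 0xB3 = 10110011 (10xxxxxx ✓), payload 110011.
Byte 3: 0xB0 = 10110000 (10xxxxxx ✓), payload 110000.
Byte 4: 0xA6 = 10100110 (10xxxxxx ✓), payload 100110.
Concatenate: 001110011110000100110 = 0x73C26 (21 bits → U+73C26).

U+73C26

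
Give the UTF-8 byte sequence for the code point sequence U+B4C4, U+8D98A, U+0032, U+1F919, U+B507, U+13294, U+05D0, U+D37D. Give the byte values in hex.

EB 93 84 F2 8D A6 8A 32 F0 9F A4 99 EB 94 87 F0 93 8A 94 D7 90 ED 8D BD

U+B4C4: 3-byte form → EB 93 84.
U+8D98A: 4-byte form → F2 8D A6 8A.
U+0032: 1-byte form → 32.
U+1F919: 4-byte form → F0 9F A4 99.
U+B507: 3-byte form → EB 94 87.
U+13294: 4-byte form → F0 93 8A 94.
U+05D0: 2-byte form → D7 90.
U+D37D: 3-byte form → ED 8D BD.
Concatenated (24 bytes): EB 93 84 F2 8D A6 8A 32 F0 9F A4 99 EB 94 87 F0 93 8A 94 D7 90 ED 8D BD.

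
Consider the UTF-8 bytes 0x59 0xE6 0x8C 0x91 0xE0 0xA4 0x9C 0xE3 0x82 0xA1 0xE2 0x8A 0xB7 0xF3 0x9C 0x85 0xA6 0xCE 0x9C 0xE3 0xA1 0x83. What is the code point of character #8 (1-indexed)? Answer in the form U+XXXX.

Offset 0: leading byte 0x59 = 01011001 → 1-byte char #1 = 59.
Offset 1: leading byte 0xE6 = 11100110 → 3-byte char #2 = E6 8C 91.
Offset 4: leading byte 0xE0 = 11100000 → 3-byte char #3 = E0 A4 9C.
Offset 7: leading byte 0xE3 = 11100011 → 3-byte char #4 = E3 82 A1.
Offset 10: leading byte 0xE2 = 11100010 → 3-byte char #5 = E2 8A B7.
Offset 13: leading byte 0xF3 = 11110011 → 4-byte char #6 = F3 9C 85 A6.
Offset 17: leading byte 0xCE = 11001110 → 2-byte char #7 = CE 9C.
Offset 19: leading byte 0xE3 = 11100011 → 3-byte char #8 = E3 A1 83.
Leading byte 0xE3 = 11100011 matches 1110xxxx → 3-byte sequence.
Byte 1: 0xE3 = 11100011, payload 0011 (4 bits).
Byte 2: 0xA1 = 10100001 (10xxxxxx ✓), payload 100001.
Byte 3: 0x83 = 10000011 (10xxxxxx ✓), payload 000011.
Concatenate: 0011100001000011 = 0x3843 (16 bits → U+3843).

U+3843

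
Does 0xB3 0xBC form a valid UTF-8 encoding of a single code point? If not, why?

invalid (continuation byte with no leading byte)

Byte 0xB3 = 10110011 has the form 10xxxxxx — a continuation byte — but there is no preceding leading byte.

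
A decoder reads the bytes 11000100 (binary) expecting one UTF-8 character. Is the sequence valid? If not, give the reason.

Leading byte 0xC4 = 11000100 → 2-byte form, but only 1 byte is present.

invalid (sequence truncated)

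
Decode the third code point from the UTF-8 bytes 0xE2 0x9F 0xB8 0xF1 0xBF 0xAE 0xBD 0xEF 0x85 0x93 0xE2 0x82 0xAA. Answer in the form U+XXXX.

U+F153

Offset 0: leading byte 0xE2 = 11100010 → 3-byte char #1 = E2 9F B8.
Offset 3: leading byte 0xF1 = 11110001 → 4-byte char #2 = F1 BF AE BD.
Offset 7: leading byte 0xEF = 11101111 → 3-byte char #3 = EF 85 93.
Leading byte 0xEF = 11101111 matches 1110xxxx → 3-byte sequence.
Byte 1: 0xEF = 11101111, payload 1111 (4 bits).
Byte 2: 0x85 = 10000101 (10xxxxxx ✓), payload 000101.
Byte 3: 0x93 = 10010011 (10xxxxxx ✓), payload 010011.
Concatenate: 1111000101010011 = 0xF153 (16 bits → U+F153).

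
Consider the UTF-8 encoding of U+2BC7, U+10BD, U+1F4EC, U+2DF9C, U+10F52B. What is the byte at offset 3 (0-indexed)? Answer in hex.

U+2BC7 → 3-byte form E2 AF 87 at offsets 0–2.
U+10BD → 3-byte form E1 82 BD at offsets 3–5.
Offset 3 falls in char 2's range; it's byte 1 of E1 82 BD = 0xE1.

0xE1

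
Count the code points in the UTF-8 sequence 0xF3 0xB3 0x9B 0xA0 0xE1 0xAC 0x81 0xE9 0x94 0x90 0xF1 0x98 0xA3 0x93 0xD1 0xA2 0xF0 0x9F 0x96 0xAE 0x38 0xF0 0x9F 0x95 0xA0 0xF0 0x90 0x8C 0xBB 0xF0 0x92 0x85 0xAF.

10

Byte at offset 0: 0xF3 = 11110011 → 4-byte char (#1). Advance 4.
Byte at offset 4: 0xE1 = 11100001 → 3-byte char (#2). Advance 3.
Byte at offset 7: 0xE9 = 11101001 → 3-byte char (#3). Advance 3.
Byte at offset 10: 0xF1 = 11110001 → 4-byte char (#4). Advance 4.
Byte at offset 14: 0xD1 = 11010001 → 2-byte char (#5). Advance 2.
Byte at offset 16: 0xF0 = 11110000 → 4-byte char (#6). Advance 4.
Byte at offset 20: 0x38 = 00111000 → 1-byte char (#7). Advance 1.
Byte at offset 21: 0xF0 = 11110000 → 4-byte char (#8). Advance 4.
Byte at offset 25: 0xF0 = 11110000 → 4-byte char (#9). Advance 4.
Byte at offset 29: 0xF0 = 11110000 → 4-byte char (#10). Advance 4.
Reached end at offset 33 after 10 code points.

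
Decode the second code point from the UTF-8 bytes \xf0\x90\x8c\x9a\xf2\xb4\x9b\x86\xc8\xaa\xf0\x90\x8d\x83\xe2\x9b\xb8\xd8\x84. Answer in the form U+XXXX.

U+B46C6

Offset 0: leading byte 0xF0 = 11110000 → 4-byte char #1 = F0 90 8C 9A.
Offset 4: leading byte 0xF2 = 11110010 → 4-byte char #2 = F2 B4 9B 86.
Leading byte 0xF2 = 11110010 matches 11110xxx → 4-byte sequence.
Byte 1: 0xF2 = 11110010, payload 010 (3 bits).
Byte 2: 0xB4 = 10110100 (10xxxxxx ✓), payload 110100.
Byte 3: 0x9B = 10011011 (10xxxxxx ✓), payload 011011.
Byte 4: 0x86 = 10000110 (10xxxxxx ✓), payload 000110.
Concatenate: 010110100011011000110 = 0xB46C6 (21 bits → U+B46C6).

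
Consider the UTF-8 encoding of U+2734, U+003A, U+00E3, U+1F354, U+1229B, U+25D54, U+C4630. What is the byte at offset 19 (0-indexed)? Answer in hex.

U+2734 → 3-byte form E2 9C B4 at offsets 0–2.
U+003A → 1-byte form 3A at offsets 3–3.
U+00E3 → 2-byte form C3 A3 at offsets 4–5.
U+1F354 → 4-byte form F0 9F 8D 94 at offsets 6–9.
U+1229B → 4-byte form F0 92 8A 9B at offsets 10–13.
U+25D54 → 4-byte form F0 A5 B5 94 at offsets 14–17.
U+C4630 → 4-byte form F3 84 98 B0 at offsets 18–21.
Offset 19 falls in char 7's range; it's byte 2 of F3 84 98 B0 = 0x84.

0x84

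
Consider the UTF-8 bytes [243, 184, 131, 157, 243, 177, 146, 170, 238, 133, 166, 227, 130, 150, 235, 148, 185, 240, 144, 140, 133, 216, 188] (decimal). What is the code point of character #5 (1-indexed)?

Offset 0: leading byte 0xF3 = 11110011 → 4-byte char #1 = F3 B8 83 9D.
Offset 4: leading byte 0xF3 = 11110011 → 4-byte char #2 = F3 B1 92 AA.
Offset 8: leading byte 0xEE = 11101110 → 3-byte char #3 = EE 85 A6.
Offset 11: leading byte 0xE3 = 11100011 → 3-byte char #4 = E3 82 96.
Offset 14: leading byte 0xEB = 11101011 → 3-byte char #5 = EB 94 B9.
Leading byte 0xEB = 11101011 matches 1110xxxx → 3-byte sequence.
Byte 1: 0xEB = 11101011, payload 1011 (4 bits).
Byte 2: 0x94 = 10010100 (10xxxxxx ✓), payload 010100.
Byte 3: 0xB9 = 10111001 (10xxxxxx ✓), payload 111001.
Concatenate: 1011010100111001 = 0xB539 (16 bits → U+B539).

U+B539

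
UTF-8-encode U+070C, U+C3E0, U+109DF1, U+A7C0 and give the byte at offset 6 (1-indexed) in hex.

0xF4

1-indexed offset 6 is 0-indexed offset 5.
U+070C → 2-byte form DC 8C at offsets 0–1.
U+C3E0 → 3-byte form EC 8F A0 at offsets 2–4.
U+109DF1 → 4-byte form F4 89 B7 B1 at offsets 5–8.
Offset 5 falls in char 3's range; it's byte 1 of F4 89 B7 B1 = 0xF4.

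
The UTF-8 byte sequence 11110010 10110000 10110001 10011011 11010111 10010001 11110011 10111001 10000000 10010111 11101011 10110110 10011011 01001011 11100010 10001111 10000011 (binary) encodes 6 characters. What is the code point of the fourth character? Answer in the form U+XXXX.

Offset 0: leading byte 0xF2 = 11110010 → 4-byte char #1 = F2 B0 B1 9B.
Offset 4: leading byte 0xD7 = 11010111 → 2-byte char #2 = D7 91.
Offset 6: leading byte 0xF3 = 11110011 → 4-byte char #3 = F3 B9 80 97.
Offset 10: leading byte 0xEB = 11101011 → 3-byte char #4 = EB B6 9B.
Leading byte 0xEB = 11101011 matches 1110xxxx → 3-byte sequence.
Byte 1: 0xEB = 11101011, payload 1011 (4 bits).
Byte 2: 0xB6 = 10110110 (10xxxxxx ✓), payload 110110.
Byte 3: 0x9B = 10011011 (10xxxxxx ✓), payload 011011.
Concatenate: 1011110110011011 = 0xBD9B (16 bits → U+BD9B).

U+BD9B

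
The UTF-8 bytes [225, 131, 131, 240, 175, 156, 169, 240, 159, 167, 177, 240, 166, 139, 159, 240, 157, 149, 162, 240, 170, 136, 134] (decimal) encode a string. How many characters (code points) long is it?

Byte at offset 0: 0xE1 = 11100001 → 3-byte char (#1). Advance 3.
Byte at offset 3: 0xF0 = 11110000 → 4-byte char (#2). Advance 4.
Byte at offset 7: 0xF0 = 11110000 → 4-byte char (#3). Advance 4.
Byte at offset 11: 0xF0 = 11110000 → 4-byte char (#4). Advance 4.
Byte at offset 15: 0xF0 = 11110000 → 4-byte char (#5). Advance 4.
Byte at offset 19: 0xF0 = 11110000 → 4-byte char (#6). Advance 4.
Reached end at offset 23 after 6 code points.

6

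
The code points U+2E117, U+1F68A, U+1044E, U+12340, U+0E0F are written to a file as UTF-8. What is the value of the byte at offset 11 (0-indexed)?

0x8E

U+2E117 → 4-byte form F0 AE 84 97 at offsets 0–3.
U+1F68A → 4-byte form F0 9F 9A 8A at offsets 4–7.
U+1044E → 4-byte form F0 90 91 8E at offsets 8–11.
Offset 11 falls in char 3's range; it's byte 4 of F0 90 91 8E = 0x8E.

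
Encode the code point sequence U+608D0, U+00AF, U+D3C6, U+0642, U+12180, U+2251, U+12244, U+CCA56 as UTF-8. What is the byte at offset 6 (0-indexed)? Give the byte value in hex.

U+608D0 → 4-byte form F1 A0 A3 90 at offsets 0–3.
U+00AF → 2-byte form C2 AF at offsets 4–5.
U+D3C6 → 3-byte form ED 8F 86 at offsets 6–8.
Offset 6 falls in char 3's range; it's byte 1 of ED 8F 86 = 0xED.

0xED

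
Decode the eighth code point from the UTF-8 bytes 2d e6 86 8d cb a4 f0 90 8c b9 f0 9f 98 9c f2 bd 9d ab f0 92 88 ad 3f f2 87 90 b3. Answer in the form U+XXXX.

Offset 0: leading byte 0x2D = 00101101 → 1-byte char #1 = 2D.
Offset 1: leading byte 0xE6 = 11100110 → 3-byte char #2 = E6 86 8D.
Offset 4: leading byte 0xCB = 11001011 → 2-byte char #3 = CB A4.
Offset 6: leading byte 0xF0 = 11110000 → 4-byte char #4 = F0 90 8C B9.
Offset 10: leading byte 0xF0 = 11110000 → 4-byte char #5 = F0 9F 98 9C.
Offset 14: leading byte 0xF2 = 11110010 → 4-byte char #6 = F2 BD 9D AB.
Offset 18: leading byte 0xF0 = 11110000 → 4-byte char #7 = F0 92 88 AD.
Offset 22: leading byte 0x3F = 00111111 → 1-byte char #8 = 3F.
Leading byte 0x3F = 00111111 matches 0xxxxxxx → 1-byte sequence.
Byte 1: 0x3F = 00111111, payload 0111111 (7 bits).
Concatenate: 0111111 = 0x3F (7 bits → U+003F).

U+003F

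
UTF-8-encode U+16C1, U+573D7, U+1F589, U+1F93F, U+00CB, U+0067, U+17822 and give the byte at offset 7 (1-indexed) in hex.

1-indexed offset 7 is 0-indexed offset 6.
U+16C1 → 3-byte form E1 9B 81 at offsets 0–2.
U+573D7 → 4-byte form F1 97 8F 97 at offsets 3–6.
Offset 6 falls in char 2's range; it's byte 4 of F1 97 8F 97 = 0x97.

0x97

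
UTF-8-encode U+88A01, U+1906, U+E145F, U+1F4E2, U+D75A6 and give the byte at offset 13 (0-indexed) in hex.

0x93

U+88A01 → 4-byte form F2 88 A8 81 at offsets 0–3.
U+1906 → 3-byte form E1 A4 86 at offsets 4–6.
U+E145F → 4-byte form F3 A1 91 9F at offsets 7–10.
U+1F4E2 → 4-byte form F0 9F 93 A2 at offsets 11–14.
Offset 13 falls in char 4's range; it's byte 3 of F0 9F 93 A2 = 0x93.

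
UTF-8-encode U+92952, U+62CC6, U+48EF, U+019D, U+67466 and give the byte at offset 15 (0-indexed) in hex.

U+92952 → 4-byte form F2 92 A5 92 at offsets 0–3.
U+62CC6 → 4-byte form F1 A2 B3 86 at offsets 4–7.
U+48EF → 3-byte form E4 A3 AF at offsets 8–10.
U+019D → 2-byte form C6 9D at offsets 11–12.
U+67466 → 4-byte form F1 A7 91 A6 at offsets 13–16.
Offset 15 falls in char 5's range; it's byte 3 of F1 A7 91 A6 = 0x91.

0x91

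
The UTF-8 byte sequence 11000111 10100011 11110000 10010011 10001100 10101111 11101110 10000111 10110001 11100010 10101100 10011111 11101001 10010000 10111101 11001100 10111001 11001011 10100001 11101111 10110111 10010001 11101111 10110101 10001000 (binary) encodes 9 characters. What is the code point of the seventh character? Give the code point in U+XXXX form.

U+02E1

Offset 0: leading byte 0xC7 = 11000111 → 2-byte char #1 = C7 A3.
Offset 2: leading byte 0xF0 = 11110000 → 4-byte char #2 = F0 93 8C AF.
Offset 6: leading byte 0xEE = 11101110 → 3-byte char #3 = EE 87 B1.
Offset 9: leading byte 0xE2 = 11100010 → 3-byte char #4 = E2 AC 9F.
Offset 12: leading byte 0xE9 = 11101001 → 3-byte char #5 = E9 90 BD.
Offset 15: leading byte 0xCC = 11001100 → 2-byte char #6 = CC B9.
Offset 17: leading byte 0xCB = 11001011 → 2-byte char #7 = CB A1.
Leading byte 0xCB = 11001011 matches 110xxxxx → 2-byte sequence.
Byte 1: 0xCB = 11001011, payload 01011 (5 bits).
Byte 2: 0xA1 = 10100001 (10xxxxxx ✓), payload 100001.
Concatenate: 01011100001 = 0x2E1 (11 bits → U+02E1).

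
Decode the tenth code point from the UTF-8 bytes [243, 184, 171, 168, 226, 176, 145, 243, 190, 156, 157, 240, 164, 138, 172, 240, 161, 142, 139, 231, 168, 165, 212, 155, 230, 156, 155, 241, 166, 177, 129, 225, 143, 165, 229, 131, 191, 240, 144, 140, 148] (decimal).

Offset 0: leading byte 0xF3 = 11110011 → 4-byte char #1 = F3 B8 AB A8.
Offset 4: leading byte 0xE2 = 11100010 → 3-byte char #2 = E2 B0 91.
Offset 7: leading byte 0xF3 = 11110011 → 4-byte char #3 = F3 BE 9C 9D.
Offset 11: leading byte 0xF0 = 11110000 → 4-byte char #4 = F0 A4 8A AC.
Offset 15: leading byte 0xF0 = 11110000 → 4-byte char #5 = F0 A1 8E 8B.
Offset 19: leading byte 0xE7 = 11100111 → 3-byte char #6 = E7 A8 A5.
Offset 22: leading byte 0xD4 = 11010100 → 2-byte char #7 = D4 9B.
Offset 24: leading byte 0xE6 = 11100110 → 3-byte char #8 = E6 9C 9B.
Offset 27: leading byte 0xF1 = 11110001 → 4-byte char #9 = F1 A6 B1 81.
Offset 31: leading byte 0xE1 = 11100001 → 3-byte char #10 = E1 8F A5.
Leading byte 0xE1 = 11100001 matches 1110xxxx → 3-byte sequence.
Byte 1: 0xE1 = 11100001, payload 0001 (4 bits).
Byte 2: 0x8F = 10001111 (10xxxxxx ✓), payload 001111.
Byte 3: 0xA5 = 10100101 (10xxxxxx ✓), payload 100101.
Concatenate: 0001001111100101 = 0x13E5 (16 bits → U+13E5).

U+13E5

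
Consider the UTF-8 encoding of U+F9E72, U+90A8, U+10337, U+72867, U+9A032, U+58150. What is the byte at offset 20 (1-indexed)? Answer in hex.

1-indexed offset 20 is 0-indexed offset 19.
U+F9E72 → 4-byte form F3 B9 B9 B2 at offsets 0–3.
U+90A8 → 3-byte form E9 82 A8 at offsets 4–6.
U+10337 → 4-byte form F0 90 8C B7 at offsets 7–10.
U+72867 → 4-byte form F1 B2 A1 A7 at offsets 11–14.
U+9A032 → 4-byte form F2 9A 80 B2 at offsets 15–18.
U+58150 → 4-byte form F1 98 85 90 at offsets 19–22.
Offset 19 falls in char 6's range; it's byte 1 of F1 98 85 90 = 0xF1.

0xF1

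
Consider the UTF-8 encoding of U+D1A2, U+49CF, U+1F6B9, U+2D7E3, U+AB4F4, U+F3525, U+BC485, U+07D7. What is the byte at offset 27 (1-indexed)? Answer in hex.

1-indexed offset 27 is 0-indexed offset 26.
U+D1A2 → 3-byte form ED 86 A2 at offsets 0–2.
U+49CF → 3-byte form E4 A7 8F at offsets 3–5.
U+1F6B9 → 4-byte form F0 9F 9A B9 at offsets 6–9.
U+2D7E3 → 4-byte form F0 AD 9F A3 at offsets 10–13.
U+AB4F4 → 4-byte form F2 AB 93 B4 at offsets 14–17.
U+F3525 → 4-byte form F3 B3 94 A5 at offsets 18–21.
U+BC485 → 4-byte form F2 BC 92 85 at offsets 22–25.
U+07D7 → 2-byte form DF 97 at offsets 26–27.
Offset 26 falls in char 8's range; it's byte 1 of DF 97 = 0xDF.

0xDF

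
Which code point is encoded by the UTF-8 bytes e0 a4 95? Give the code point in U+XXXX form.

Leading byte 0xE0 = 11100000 matches 1110xxxx → 3-byte sequence.
Byte 1: 0xE0 = 11100000, payload 0000 (4 bits).
Byte 2: 0xA4 = 10100100 (10xxxxxx ✓), payload 100100.
Byte 3: 0x95 = 10010101 (10xxxxxx ✓), payload 010101.
Concatenate: 0000100100010101 = 0x915 (16 bits → U+0915).

U+0915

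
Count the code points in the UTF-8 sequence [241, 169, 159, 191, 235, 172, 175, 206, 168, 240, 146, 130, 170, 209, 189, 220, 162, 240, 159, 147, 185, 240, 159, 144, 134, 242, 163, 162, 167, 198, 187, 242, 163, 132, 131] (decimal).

Byte at offset 0: 0xF1 = 11110001 → 4-byte char (#1). Advance 4.
Byte at offset 4: 0xEB = 11101011 → 3-byte char (#2). Advance 3.
Byte at offset 7: 0xCE = 11001110 → 2-byte char (#3). Advance 2.
Byte at offset 9: 0xF0 = 11110000 → 4-byte char (#4). Advance 4.
Byte at offset 13: 0xD1 = 11010001 → 2-byte char (#5). Advance 2.
Byte at offset 15: 0xDC = 11011100 → 2-byte char (#6). Advance 2.
Byte at offset 17: 0xF0 = 11110000 → 4-byte char (#7). Advance 4.
Byte at offset 21: 0xF0 = 11110000 → 4-byte char (#8). Advance 4.
Byte at offset 25: 0xF2 = 11110010 → 4-byte char (#9). Advance 4.
Byte at offset 29: 0xC6 = 11000110 → 2-byte char (#10). Advance 2.
Byte at offset 31: 0xF2 = 11110010 → 4-byte char (#11). Advance 4.
Reached end at offset 35 after 11 code points.

11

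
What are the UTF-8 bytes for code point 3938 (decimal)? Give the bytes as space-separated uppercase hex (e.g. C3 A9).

U+0F62 = 0xF62 = 3938 decimal. In range U+0800–U+FFFF → 3-byte form: 1110xxxx 10xxxxxx 10xxxxxx.
Binary (16 bits): 0000111101100010.
Split 4+6+6: 0000 | 111101 | 100010.
Byte 1: 11100000 = 0xE0.
Byte 2: 10111101 = 0xBD.
Byte 3: 10100010 = 0xA2.

E0 BD A2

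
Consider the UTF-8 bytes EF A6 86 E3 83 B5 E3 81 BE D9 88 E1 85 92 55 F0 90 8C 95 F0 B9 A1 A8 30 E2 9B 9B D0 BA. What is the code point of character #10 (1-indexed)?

U+26DB

Offset 0: leading byte 0xEF = 11101111 → 3-byte char #1 = EF A6 86.
Offset 3: leading byte 0xE3 = 11100011 → 3-byte char #2 = E3 83 B5.
Offset 6: leading byte 0xE3 = 11100011 → 3-byte char #3 = E3 81 BE.
Offset 9: leading byte 0xD9 = 11011001 → 2-byte char #4 = D9 88.
Offset 11: leading byte 0xE1 = 11100001 → 3-byte char #5 = E1 85 92.
Offset 14: leading byte 0x55 = 01010101 → 1-byte char #6 = 55.
Offset 15: leading byte 0xF0 = 11110000 → 4-byte char #7 = F0 90 8C 95.
Offset 19: leading byte 0xF0 = 11110000 → 4-byte char #8 = F0 B9 A1 A8.
Offset 23: leading byte 0x30 = 00110000 → 1-byte char #9 = 30.
Offset 24: leading byte 0xE2 = 11100010 → 3-byte char #10 = E2 9B 9B.
Leading byte 0xE2 = 11100010 matches 1110xxxx → 3-byte sequence.
Byte 1: 0xE2 = 11100010, payload 0010 (4 bits).
Byte 2: 0x9B = 10011011 (10xxxxxx ✓), payload 011011.
Byte 3: 0x9B = 10011011 (10xxxxxx ✓), payload 011011.
Concatenate: 0010011011011011 = 0x26DB (16 bits → U+26DB).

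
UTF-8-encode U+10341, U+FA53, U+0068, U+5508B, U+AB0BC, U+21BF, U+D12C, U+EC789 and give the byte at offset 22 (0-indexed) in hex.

0xF3

U+10341 → 4-byte form F0 90 8D 81 at offsets 0–3.
U+FA53 → 3-byte form EF A9 93 at offsets 4–6.
U+0068 → 1-byte form 68 at offsets 7–7.
U+5508B → 4-byte form F1 95 82 8B at offsets 8–11.
U+AB0BC → 4-byte form F2 AB 82 BC at offsets 12–15.
U+21BF → 3-byte form E2 86 BF at offsets 16–18.
U+D12C → 3-byte form ED 84 AC at offsets 19–21.
U+EC789 → 4-byte form F3 AC 9E 89 at offsets 22–25.
Offset 22 falls in char 8's range; it's byte 1 of F3 AC 9E 89 = 0xF3.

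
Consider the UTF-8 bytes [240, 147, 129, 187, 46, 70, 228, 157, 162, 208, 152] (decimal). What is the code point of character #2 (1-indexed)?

U+002E

Offset 0: leading byte 0xF0 = 11110000 → 4-byte char #1 = F0 93 81 BB.
Offset 4: leading byte 0x2E = 00101110 → 1-byte char #2 = 2E.
Leading byte 0x2E = 00101110 matches 0xxxxxxx → 1-byte sequence.
Byte 1: 0x2E = 00101110, payload 0101110 (7 bits).
Concatenate: 0101110 = 0x2E (7 bits → U+002E).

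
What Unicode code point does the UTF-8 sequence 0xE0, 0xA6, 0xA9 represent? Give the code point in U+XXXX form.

Leading byte 0xE0 = 11100000 matches 1110xxxx → 3-byte sequence.
Byte 1: 0xE0 = 11100000, payload 0000 (4 bits).
Byte 2: 0xA6 = 10100110 (10xxxxxx ✓), payload 100110.
Byte 3: 0xA9 = 10101001 (10xxxxxx ✓), payload 101001.
Concatenate: 0000100110101001 = 0x9A9 (16 bits → U+09A9).

U+09A9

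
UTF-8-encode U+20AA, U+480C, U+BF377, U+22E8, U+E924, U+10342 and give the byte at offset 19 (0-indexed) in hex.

0x82

U+20AA → 3-byte form E2 82 AA at offsets 0–2.
U+480C → 3-byte form E4 A0 8C at offsets 3–5.
U+BF377 → 4-byte form F2 BF 8D B7 at offsets 6–9.
U+22E8 → 3-byte form E2 8B A8 at offsets 10–12.
U+E924 → 3-byte form EE A4 A4 at offsets 13–15.
U+10342 → 4-byte form F0 90 8D 82 at offsets 16–19.
Offset 19 falls in char 6's range; it's byte 4 of F0 90 8D 82 = 0x82.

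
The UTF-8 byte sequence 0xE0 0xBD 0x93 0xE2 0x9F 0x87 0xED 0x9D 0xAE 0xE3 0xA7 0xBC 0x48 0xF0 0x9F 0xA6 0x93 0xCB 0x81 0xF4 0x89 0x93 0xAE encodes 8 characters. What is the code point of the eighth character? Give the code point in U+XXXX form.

Offset 0: leading byte 0xE0 = 11100000 → 3-byte char #1 = E0 BD 93.
Offset 3: leading byte 0xE2 = 11100010 → 3-byte char #2 = E2 9F 87.
Offset 6: leading byte 0xED = 11101101 → 3-byte char #3 = ED 9D AE.
Offset 9: leading byte 0xE3 = 11100011 → 3-byte char #4 = E3 A7 BC.
Offset 12: leading byte 0x48 = 01001000 → 1-byte char #5 = 48.
Offset 13: leading byte 0xF0 = 11110000 → 4-byte char #6 = F0 9F A6 93.
Offset 17: leading byte 0xCB = 11001011 → 2-byte char #7 = CB 81.
Offset 19: leading byte 0xF4 = 11110100 → 4-byte char #8 = F4 89 93 AE.
Leading byte 0xF4 = 11110100 matches 11110xxx → 4-byte sequence.
Byte 1: 0xF4 = 11110100, payload 100 (3 bits).
Byte 2: 0x89 = 10001001 (10xxxxxx ✓), payload 001001.
Byte 3: 0x93 = 10010011 (10xxxxxx ✓), payload 010011.
Byte 4: 0xAE = 10101110 (10xxxxxx ✓), payload 101110.
Concatenate: 100001001010011101110 = 0x1094EE (21 bits → U+1094EE).

U+1094EE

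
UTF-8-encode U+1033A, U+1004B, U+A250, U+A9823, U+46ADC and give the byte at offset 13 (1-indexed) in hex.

1-indexed offset 13 is 0-indexed offset 12.
U+1033A → 4-byte form F0 90 8C BA at offsets 0–3.
U+1004B → 4-byte form F0 90 81 8B at offsets 4–7.
U+A250 → 3-byte form EA 89 90 at offsets 8–10.
U+A9823 → 4-byte form F2 A9 A0 A3 at offsets 11–14.
Offset 12 falls in char 4's range; it's byte 2 of F2 A9 A0 A3 = 0xA9.

0xA9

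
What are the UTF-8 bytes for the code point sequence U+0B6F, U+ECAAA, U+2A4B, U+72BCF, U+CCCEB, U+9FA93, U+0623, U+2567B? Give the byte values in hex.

E0 AD AF F3 AC AA AA E2 A9 8B F1 B2 AF 8F F3 8C B3 AB F2 9F AA 93 D8 A3 F0 A5 99 BB

U+0B6F: 3-byte form → E0 AD AF.
U+ECAAA: 4-byte form → F3 AC AA AA.
U+2A4B: 3-byte form → E2 A9 8B.
U+72BCF: 4-byte form → F1 B2 AF 8F.
U+CCCEB: 4-byte form → F3 8C B3 AB.
U+9FA93: 4-byte form → F2 9F AA 93.
U+0623: 2-byte form → D8 A3.
U+2567B: 4-byte form → F0 A5 99 BB.
Concatenated (28 bytes): E0 AD AF F3 AC AA AA E2 A9 8B F1 B2 AF 8F F3 8C B3 AB F2 9F AA 93 D8 A3 F0 A5 99 BB.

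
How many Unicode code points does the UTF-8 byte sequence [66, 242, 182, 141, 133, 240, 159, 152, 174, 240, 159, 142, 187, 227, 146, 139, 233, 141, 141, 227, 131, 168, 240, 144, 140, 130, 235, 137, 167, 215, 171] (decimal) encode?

Byte at offset 0: 0x42 = 01000010 → 1-byte char (#1). Advance 1.
Byte at offset 1: 0xF2 = 11110010 → 4-byte char (#2). Advance 4.
Byte at offset 5: 0xF0 = 11110000 → 4-byte char (#3). Advance 4.
Byte at offset 9: 0xF0 = 11110000 → 4-byte char (#4). Advance 4.
Byte at offset 13: 0xE3 = 11100011 → 3-byte char (#5). Advance 3.
Byte at offset 16: 0xE9 = 11101001 → 3-byte char (#6). Advance 3.
Byte at offset 19: 0xE3 = 11100011 → 3-byte char (#7). Advance 3.
Byte at offset 22: 0xF0 = 11110000 → 4-byte char (#8). Advance 4.
Byte at offset 26: 0xEB = 11101011 → 3-byte char (#9). Advance 3.
Byte at offset 29: 0xD7 = 11010111 → 2-byte char (#10). Advance 2.
Reached end at offset 31 after 10 code points.

10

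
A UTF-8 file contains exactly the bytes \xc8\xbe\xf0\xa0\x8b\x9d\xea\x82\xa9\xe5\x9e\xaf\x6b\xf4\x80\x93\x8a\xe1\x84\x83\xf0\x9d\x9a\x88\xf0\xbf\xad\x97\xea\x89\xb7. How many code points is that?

Byte at offset 0: 0xC8 = 11001000 → 2-byte char (#1). Advance 2.
Byte at offset 2: 0xF0 = 11110000 → 4-byte char (#2). Advance 4.
Byte at offset 6: 0xEA = 11101010 → 3-byte char (#3). Advance 3.
Byte at offset 9: 0xE5 = 11100101 → 3-byte char (#4). Advance 3.
Byte at offset 12: 0x6B = 01101011 → 1-byte char (#5). Advance 1.
Byte at offset 13: 0xF4 = 11110100 → 4-byte char (#6). Advance 4.
Byte at offset 17: 0xE1 = 11100001 → 3-byte char (#7). Advance 3.
Byte at offset 20: 0xF0 = 11110000 → 4-byte char (#8). Advance 4.
Byte at offset 24: 0xF0 = 11110000 → 4-byte char (#9). Advance 4.
Byte at offset 28: 0xEA = 11101010 → 3-byte char (#10). Advance 3.
Reached end at offset 31 after 10 code points.

10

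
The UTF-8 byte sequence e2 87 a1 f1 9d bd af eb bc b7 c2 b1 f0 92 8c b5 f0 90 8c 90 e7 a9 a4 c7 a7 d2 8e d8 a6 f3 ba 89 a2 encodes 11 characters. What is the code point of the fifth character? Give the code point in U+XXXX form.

Offset 0: leading byte 0xE2 = 11100010 → 3-byte char #1 = E2 87 A1.
Offset 3: leading byte 0xF1 = 11110001 → 4-byte char #2 = F1 9D BD AF.
Offset 7: leading byte 0xEB = 11101011 → 3-byte char #3 = EB BC B7.
Offset 10: leading byte 0xC2 = 11000010 → 2-byte char #4 = C2 B1.
Offset 12: leading byte 0xF0 = 11110000 → 4-byte char #5 = F0 92 8C B5.
Leading byte 0xF0 = 11110000 matches 11110xxx → 4-byte sequence.
Byte 1: 0xF0 = 11110000, payload 000 (3 bits).
Byte 2: 0x92 = 10010010 (10xxxxxx ✓), payload 010010.
Byte 3: 0x8C = 10001100 (10xxxxxx ✓), payload 001100.
Byte 4: 0xB5 = 10110101 (10xxxxxx ✓), payload 110101.
Concatenate: 000010010001100110101 = 0x12335 (21 bits → U+12335).

U+12335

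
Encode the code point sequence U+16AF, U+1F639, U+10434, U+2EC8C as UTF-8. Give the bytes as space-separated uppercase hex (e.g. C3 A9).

E1 9A AF F0 9F 98 B9 F0 90 90 B4 F0 AE B2 8C

U+16AF: 3-byte form → E1 9A AF.
U+1F639: 4-byte form → F0 9F 98 B9.
U+10434: 4-byte form → F0 90 90 B4.
U+2EC8C: 4-byte form → F0 AE B2 8C.
Concatenated (15 bytes): E1 9A AF F0 9F 98 B9 F0 90 90 B4 F0 AE B2 8C.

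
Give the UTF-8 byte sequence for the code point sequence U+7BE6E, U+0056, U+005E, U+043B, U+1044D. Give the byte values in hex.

U+7BE6E: 4-byte form → F1 BB B9 AE.
U+0056: 1-byte form → 56.
U+005E: 1-byte form → 5E.
U+043B: 2-byte form → D0 BB.
U+1044D: 4-byte form → F0 90 91 8D.
Concatenated (12 bytes): F1 BB B9 AE 56 5E D0 BB F0 90 91 8D.

F1 BB B9 AE 56 5E D0 BB F0 90 91 8D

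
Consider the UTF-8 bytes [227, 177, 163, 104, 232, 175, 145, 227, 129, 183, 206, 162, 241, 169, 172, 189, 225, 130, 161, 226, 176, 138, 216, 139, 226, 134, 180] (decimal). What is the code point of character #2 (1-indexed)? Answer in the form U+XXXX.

Offset 0: leading byte 0xE3 = 11100011 → 3-byte char #1 = E3 B1 A3.
Offset 3: leading byte 0x68 = 01101000 → 1-byte char #2 = 68.
Leading byte 0x68 = 01101000 matches 0xxxxxxx → 1-byte sequence.
Byte 1: 0x68 = 01101000, payload 1101000 (7 bits).
Concatenate: 1101000 = 0x68 (7 bits → U+0068).

U+0068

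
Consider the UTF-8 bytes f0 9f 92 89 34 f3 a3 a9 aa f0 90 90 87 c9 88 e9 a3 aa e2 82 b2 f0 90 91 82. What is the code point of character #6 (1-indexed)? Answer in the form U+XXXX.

Offset 0: leading byte 0xF0 = 11110000 → 4-byte char #1 = F0 9F 92 89.
Offset 4: leading byte 0x34 = 00110100 → 1-byte char #2 = 34.
Offset 5: leading byte 0xF3 = 11110011 → 4-byte char #3 = F3 A3 A9 AA.
Offset 9: leading byte 0xF0 = 11110000 → 4-byte char #4 = F0 90 90 87.
Offset 13: leading byte 0xC9 = 11001001 → 2-byte char #5 = C9 88.
Offset 15: leading byte 0xE9 = 11101001 → 3-byte char #6 = E9 A3 AA.
Leading byte 0xE9 = 11101001 matches 1110xxxx → 3-byte sequence.
Byte 1: 0xE9 = 11101001, payload 1001 (4 bits).
Byte 2: 0xA3 = 10100011 (10xxxxxx ✓), payload 100011.
Byte 3: 0xAA = 10101010 (10xxxxxx ✓), payload 101010.
Concatenate: 1001100011101010 = 0x98EA (16 bits → U+98EA).

U+98EA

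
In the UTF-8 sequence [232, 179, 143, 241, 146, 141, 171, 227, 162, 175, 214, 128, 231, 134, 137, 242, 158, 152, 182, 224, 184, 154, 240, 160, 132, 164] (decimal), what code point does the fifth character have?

U+7189

Offset 0: leading byte 0xE8 = 11101000 → 3-byte char #1 = E8 B3 8F.
Offset 3: leading byte 0xF1 = 11110001 → 4-byte char #2 = F1 92 8D AB.
Offset 7: leading byte 0xE3 = 11100011 → 3-byte char #3 = E3 A2 AF.
Offset 10: leading byte 0xD6 = 11010110 → 2-byte char #4 = D6 80.
Offset 12: leading byte 0xE7 = 11100111 → 3-byte char #5 = E7 86 89.
Leading byte 0xE7 = 11100111 matches 1110xxxx → 3-byte sequence.
Byte 1: 0xE7 = 11100111, payload 0111 (4 bits).
Byte 2: 0x86 = 10000110 (10xxxxxx ✓), payload 000110.
Byte 3: 0x89 = 10001001 (10xxxxxx ✓), payload 001001.
Concatenate: 0111000110001001 = 0x7189 (16 bits → U+7189).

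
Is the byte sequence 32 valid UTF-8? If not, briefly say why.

Leading byte 0x32 = 00110010 → 1-byte form.

valid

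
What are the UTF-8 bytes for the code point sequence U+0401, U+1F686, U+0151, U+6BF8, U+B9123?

U+0401: 2-byte form → D0 81.
U+1F686: 4-byte form → F0 9F 9A 86.
U+0151: 2-byte form → C5 91.
U+6BF8: 3-byte form → E6 AF B8.
U+B9123: 4-byte form → F2 B9 84 A3.
Concatenated (15 bytes): D0 81 F0 9F 9A 86 C5 91 E6 AF B8 F2 B9 84 A3.

D0 81 F0 9F 9A 86 C5 91 E6 AF B8 F2 B9 84 A3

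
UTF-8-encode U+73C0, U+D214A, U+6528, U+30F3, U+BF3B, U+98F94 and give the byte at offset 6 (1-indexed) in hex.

0x85

1-indexed offset 6 is 0-indexed offset 5.
U+73C0 → 3-byte form E7 8F 80 at offsets 0–2.
U+D214A → 4-byte form F3 92 85 8A at offsets 3–6.
Offset 5 falls in char 2's range; it's byte 3 of F3 92 85 8A = 0x85.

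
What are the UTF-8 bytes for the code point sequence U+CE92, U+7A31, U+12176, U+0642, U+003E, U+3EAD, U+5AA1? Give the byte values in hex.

U+CE92: 3-byte form → EC BA 92.
U+7A31: 3-byte form → E7 A8 B1.
U+12176: 4-byte form → F0 92 85 B6.
U+0642: 2-byte form → D9 82.
U+003E: 1-byte form → 3E.
U+3EAD: 3-byte form → E3 BA AD.
U+5AA1: 3-byte form → E5 AA A1.
Concatenated (19 bytes): EC BA 92 E7 A8 B1 F0 92 85 B6 D9 82 3E E3 BA AD E5 AA A1.

EC BA 92 E7 A8 B1 F0 92 85 B6 D9 82 3E E3 BA AD E5 AA A1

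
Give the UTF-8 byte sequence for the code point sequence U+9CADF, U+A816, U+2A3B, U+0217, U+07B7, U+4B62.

F2 9C AB 9F EA A0 96 E2 A8 BB C8 97 DE B7 E4 AD A2

U+9CADF: 4-byte form → F2 9C AB 9F.
U+A816: 3-byte form → EA A0 96.
U+2A3B: 3-byte form → E2 A8 BB.
U+0217: 2-byte form → C8 97.
U+07B7: 2-byte form → DE B7.
U+4B62: 3-byte form → E4 AD A2.
Concatenated (17 bytes): F2 9C AB 9F EA A0 96 E2 A8 BB C8 97 DE B7 E4 AD A2.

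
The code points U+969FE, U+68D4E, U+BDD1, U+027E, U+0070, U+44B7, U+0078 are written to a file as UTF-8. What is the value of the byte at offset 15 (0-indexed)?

U+969FE → 4-byte form F2 96 A7 BE at offsets 0–3.
U+68D4E → 4-byte form F1 A8 B5 8E at offsets 4–7.
U+BDD1 → 3-byte form EB B7 91 at offsets 8–10.
U+027E → 2-byte form C9 BE at offsets 11–12.
U+0070 → 1-byte form 70 at offsets 13–13.
U+44B7 → 3-byte form E4 92 B7 at offsets 14–16.
Offset 15 falls in char 6's range; it's byte 2 of E4 92 B7 = 0x92.

0x92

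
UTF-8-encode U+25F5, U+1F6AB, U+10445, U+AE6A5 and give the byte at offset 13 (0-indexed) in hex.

U+25F5 → 3-byte form E2 97 B5 at offsets 0–2.
U+1F6AB → 4-byte form F0 9F 9A AB at offsets 3–6.
U+10445 → 4-byte form F0 90 91 85 at offsets 7–10.
U+AE6A5 → 4-byte form F2 AE 9A A5 at offsets 11–14.
Offset 13 falls in char 4's range; it's byte 3 of F2 AE 9A A5 = 0x9A.

0x9A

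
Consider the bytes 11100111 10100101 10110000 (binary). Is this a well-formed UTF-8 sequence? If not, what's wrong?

Leading byte 0xE7 = 11100111 → 3-byte form.
Continuation bytes 0xA5=10100101, 0xB0=10110000 all match 10xxxxxx.
Decoded value 0x7970 is ≥ 0x800 (shortest form) and not a surrogate.

valid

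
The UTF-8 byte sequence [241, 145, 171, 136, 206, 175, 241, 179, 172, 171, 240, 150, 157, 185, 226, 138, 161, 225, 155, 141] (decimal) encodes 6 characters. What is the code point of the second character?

U+03AF

Offset 0: leading byte 0xF1 = 11110001 → 4-byte char #1 = F1 91 AB 88.
Offset 4: leading byte 0xCE = 11001110 → 2-byte char #2 = CE AF.
Leading byte 0xCE = 11001110 matches 110xxxxx → 2-byte sequence.
Byte 1: 0xCE = 11001110, payload 01110 (5 bits).
Byte 2: 0xAF = 10101111 (10xxxxxx ✓), payload 101111.
Concatenate: 01110101111 = 0x3AF (11 bits → U+03AF).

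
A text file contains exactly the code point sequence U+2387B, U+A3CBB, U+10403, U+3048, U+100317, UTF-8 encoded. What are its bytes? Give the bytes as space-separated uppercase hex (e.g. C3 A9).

U+2387B: 4-byte form → F0 A3 A1 BB.
U+A3CBB: 4-byte form → F2 A3 B2 BB.
U+10403: 4-byte form → F0 90 90 83.
U+3048: 3-byte form → E3 81 88.
U+100317: 4-byte form → F4 80 8C 97.
Concatenated (19 bytes): F0 A3 A1 BB F2 A3 B2 BB F0 90 90 83 E3 81 88 F4 80 8C 97.

F0 A3 A1 BB F2 A3 B2 BB F0 90 90 83 E3 81 88 F4 80 8C 97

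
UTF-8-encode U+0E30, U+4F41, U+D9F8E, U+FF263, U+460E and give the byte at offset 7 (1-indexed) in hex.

1-indexed offset 7 is 0-indexed offset 6.
U+0E30 → 3-byte form E0 B8 B0 at offsets 0–2.
U+4F41 → 3-byte form E4 BD 81 at offsets 3–5.
U+D9F8E → 4-byte form F3 99 BE 8E at offsets 6–9.
Offset 6 falls in char 3's range; it's byte 1 of F3 99 BE 8E = 0xF3.

0xF3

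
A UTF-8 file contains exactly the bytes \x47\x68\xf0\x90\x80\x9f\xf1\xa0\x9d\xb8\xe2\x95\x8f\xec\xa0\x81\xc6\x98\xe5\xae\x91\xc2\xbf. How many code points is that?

9

Byte at offset 0: 0x47 = 01000111 → 1-byte char (#1). Advance 1.
Byte at offset 1: 0x68 = 01101000 → 1-byte char (#2). Advance 1.
Byte at offset 2: 0xF0 = 11110000 → 4-byte char (#3). Advance 4.
Byte at offset 6: 0xF1 = 11110001 → 4-byte char (#4). Advance 4.
Byte at offset 10: 0xE2 = 11100010 → 3-byte char (#5). Advance 3.
Byte at offset 13: 0xEC = 11101100 → 3-byte char (#6). Advance 3.
Byte at offset 16: 0xC6 = 11000110 → 2-byte char (#7). Advance 2.
Byte at offset 18: 0xE5 = 11100101 → 3-byte char (#8). Advance 3.
Byte at offset 21: 0xC2 = 11000010 → 2-byte char (#9). Advance 2.
Reached end at offset 23 after 9 code points.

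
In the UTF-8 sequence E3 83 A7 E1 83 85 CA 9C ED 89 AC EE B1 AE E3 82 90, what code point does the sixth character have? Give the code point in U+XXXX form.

Offset 0: leading byte 0xE3 = 11100011 → 3-byte char #1 = E3 83 A7.
Offset 3: leading byte 0xE1 = 11100001 → 3-byte char #2 = E1 83 85.
Offset 6: leading byte 0xCA = 11001010 → 2-byte char #3 = CA 9C.
Offset 8: leading byte 0xED = 11101101 → 3-byte char #4 = ED 89 AC.
Offset 11: leading byte 0xEE = 11101110 → 3-byte char #5 = EE B1 AE.
Offset 14: leading byte 0xE3 = 11100011 → 3-byte char #6 = E3 82 90.
Leading byte 0xE3 = 11100011 matches 1110xxxx → 3-byte sequence.
Byte 1: 0xE3 = 11100011, payload 0011 (4 bits).
Byte 2: 0x82 = 10000010 (10xxxxxx ✓), payload 000010.
Byte 3: 0x90 = 10010000 (10xxxxxx ✓), payload 010000.
Concatenate: 0011000010010000 = 0x3090 (16 bits → U+3090).

U+3090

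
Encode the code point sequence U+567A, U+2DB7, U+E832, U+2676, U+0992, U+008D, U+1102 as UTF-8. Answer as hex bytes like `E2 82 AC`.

E5 99 BA E2 B6 B7 EE A0 B2 E2 99 B6 E0 A6 92 C2 8D E1 84 82

U+567A: 3-byte form → E5 99 BA.
U+2DB7: 3-byte form → E2 B6 B7.
U+E832: 3-byte form → EE A0 B2.
U+2676: 3-byte form → E2 99 B6.
U+0992: 3-byte form → E0 A6 92.
U+008D: 2-byte form → C2 8D.
U+1102: 3-byte form → E1 84 82.
Concatenated (20 bytes): E5 99 BA E2 B6 B7 EE A0 B2 E2 99 B6 E0 A6 92 C2 8D E1 84 82.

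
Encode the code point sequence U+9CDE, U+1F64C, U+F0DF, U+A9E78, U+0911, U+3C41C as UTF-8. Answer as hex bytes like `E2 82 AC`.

E9 B3 9E F0 9F 99 8C EF 83 9F F2 A9 B9 B8 E0 A4 91 F0 BC 90 9C

U+9CDE: 3-byte form → E9 B3 9E.
U+1F64C: 4-byte form → F0 9F 99 8C.
U+F0DF: 3-byte form → EF 83 9F.
U+A9E78: 4-byte form → F2 A9 B9 B8.
U+0911: 3-byte form → E0 A4 91.
U+3C41C: 4-byte form → F0 BC 90 9C.
Concatenated (21 bytes): E9 B3 9E F0 9F 99 8C EF 83 9F F2 A9 B9 B8 E0 A4 91 F0 BC 90 9C.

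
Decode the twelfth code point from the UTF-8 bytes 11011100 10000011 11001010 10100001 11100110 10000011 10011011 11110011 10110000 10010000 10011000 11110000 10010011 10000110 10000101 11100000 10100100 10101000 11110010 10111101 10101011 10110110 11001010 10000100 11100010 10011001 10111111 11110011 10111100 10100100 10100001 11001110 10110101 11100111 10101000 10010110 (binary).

U+7A16

Offset 0: leading byte 0xDC = 11011100 → 2-byte char #1 = DC 83.
Offset 2: leading byte 0xCA = 11001010 → 2-byte char #2 = CA A1.
Offset 4: leading byte 0xE6 = 11100110 → 3-byte char #3 = E6 83 9B.
Offset 7: leading byte 0xF3 = 11110011 → 4-byte char #4 = F3 B0 90 98.
Offset 11: leading byte 0xF0 = 11110000 → 4-byte char #5 = F0 93 86 85.
Offset 15: leading byte 0xE0 = 11100000 → 3-byte char #6 = E0 A4 A8.
Offset 18: leading byte 0xF2 = 11110010 → 4-byte char #7 = F2 BD AB B6.
Offset 22: leading byte 0xCA = 11001010 → 2-byte char #8 = CA 84.
Offset 24: leading byte 0xE2 = 11100010 → 3-byte char #9 = E2 99 BF.
Offset 27: leading byte 0xF3 = 11110011 → 4-byte char #10 = F3 BC A4 A1.
Offset 31: leading byte 0xCE = 11001110 → 2-byte char #11 = CE B5.
Offset 33: leading byte 0xE7 = 11100111 → 3-byte char #12 = E7 A8 96.
Leading byte 0xE7 = 11100111 matches 1110xxxx → 3-byte sequence.
Byte 1: 0xE7 = 11100111, payload 0111 (4 bits).
Byte 2: 0xA8 = 10101000 (10xxxxxx ✓), payload 101000.
Byte 3: 0x96 = 10010110 (10xxxxxx ✓), payload 010110.
Concatenate: 0111101000010110 = 0x7A16 (16 bits → U+7A16).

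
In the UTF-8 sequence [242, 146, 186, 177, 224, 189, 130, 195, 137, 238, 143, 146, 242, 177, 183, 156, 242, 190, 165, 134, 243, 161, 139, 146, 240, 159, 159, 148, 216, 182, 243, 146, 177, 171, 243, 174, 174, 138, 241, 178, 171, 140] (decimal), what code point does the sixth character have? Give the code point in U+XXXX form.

U+BE946

Offset 0: leading byte 0xF2 = 11110010 → 4-byte char #1 = F2 92 BA B1.
Offset 4: leading byte 0xE0 = 11100000 → 3-byte char #2 = E0 BD 82.
Offset 7: leading byte 0xC3 = 11000011 → 2-byte char #3 = C3 89.
Offset 9: leading byte 0xEE = 11101110 → 3-byte char #4 = EE 8F 92.
Offset 12: leading byte 0xF2 = 11110010 → 4-byte char #5 = F2 B1 B7 9C.
Offset 16: leading byte 0xF2 = 11110010 → 4-byte char #6 = F2 BE A5 86.
Leading byte 0xF2 = 11110010 matches 11110xxx → 4-byte sequence.
Byte 1: 0xF2 = 11110010, payload 010 (3 bits).
Byte 2: 0xBE = 10111110 (10xxxxxx ✓), payload 111110.
Byte 3: 0xA5 = 10100101 (10xxxxxx ✓), payload 100101.
Byte 4: 0x86 = 10000110 (10xxxxxx ✓), payload 000110.
Concatenate: 010111110100101000110 = 0xBE946 (21 bits → U+BE946).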